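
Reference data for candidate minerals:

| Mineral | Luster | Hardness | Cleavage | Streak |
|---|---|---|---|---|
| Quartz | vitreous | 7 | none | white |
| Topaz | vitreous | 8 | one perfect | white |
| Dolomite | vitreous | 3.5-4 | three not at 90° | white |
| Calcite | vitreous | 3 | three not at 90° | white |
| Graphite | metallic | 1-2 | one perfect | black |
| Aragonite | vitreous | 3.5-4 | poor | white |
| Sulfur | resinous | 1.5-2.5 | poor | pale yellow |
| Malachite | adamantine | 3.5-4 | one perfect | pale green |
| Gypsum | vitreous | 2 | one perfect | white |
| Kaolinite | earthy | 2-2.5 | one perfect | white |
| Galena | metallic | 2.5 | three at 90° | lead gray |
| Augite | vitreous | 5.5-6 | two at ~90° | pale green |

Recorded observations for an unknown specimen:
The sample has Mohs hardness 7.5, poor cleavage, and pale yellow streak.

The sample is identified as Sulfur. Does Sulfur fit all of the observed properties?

Mohs hardness 7.5 — Sulfur has hardness 1.5-2.5; which does not match.
Poor cleavage — consistent with Sulfur (cleavage poor).
Pale yellow streak — consistent with Sulfur (pale yellow streak).
Hardness alone is enough to reject Sulfur.

No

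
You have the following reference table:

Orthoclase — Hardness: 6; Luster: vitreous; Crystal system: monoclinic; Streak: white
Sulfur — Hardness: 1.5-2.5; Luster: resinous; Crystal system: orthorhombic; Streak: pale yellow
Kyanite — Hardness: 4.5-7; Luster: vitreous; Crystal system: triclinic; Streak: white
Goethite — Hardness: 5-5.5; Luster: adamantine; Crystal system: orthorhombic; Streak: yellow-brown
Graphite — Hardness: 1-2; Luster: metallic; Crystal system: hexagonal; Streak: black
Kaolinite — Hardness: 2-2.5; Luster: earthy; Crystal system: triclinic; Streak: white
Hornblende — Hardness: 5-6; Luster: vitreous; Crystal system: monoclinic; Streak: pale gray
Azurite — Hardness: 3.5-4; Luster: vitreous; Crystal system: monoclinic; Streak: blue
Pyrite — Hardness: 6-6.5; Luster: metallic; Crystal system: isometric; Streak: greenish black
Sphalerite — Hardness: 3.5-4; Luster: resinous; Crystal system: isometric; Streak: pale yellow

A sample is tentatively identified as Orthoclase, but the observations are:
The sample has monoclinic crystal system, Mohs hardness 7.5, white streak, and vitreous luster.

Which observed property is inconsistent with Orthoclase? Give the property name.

hardness

Monoclinic crystal system: Orthoclase has monoclinic system — within range.
Mohs hardness 7.5: Orthoclase has hardness 6 — inconsistent.
White streak: Orthoclase has white streak — within range.
Vitreous luster: Orthoclase has vitreous luster — within range.
Only the hardness is inconsistent.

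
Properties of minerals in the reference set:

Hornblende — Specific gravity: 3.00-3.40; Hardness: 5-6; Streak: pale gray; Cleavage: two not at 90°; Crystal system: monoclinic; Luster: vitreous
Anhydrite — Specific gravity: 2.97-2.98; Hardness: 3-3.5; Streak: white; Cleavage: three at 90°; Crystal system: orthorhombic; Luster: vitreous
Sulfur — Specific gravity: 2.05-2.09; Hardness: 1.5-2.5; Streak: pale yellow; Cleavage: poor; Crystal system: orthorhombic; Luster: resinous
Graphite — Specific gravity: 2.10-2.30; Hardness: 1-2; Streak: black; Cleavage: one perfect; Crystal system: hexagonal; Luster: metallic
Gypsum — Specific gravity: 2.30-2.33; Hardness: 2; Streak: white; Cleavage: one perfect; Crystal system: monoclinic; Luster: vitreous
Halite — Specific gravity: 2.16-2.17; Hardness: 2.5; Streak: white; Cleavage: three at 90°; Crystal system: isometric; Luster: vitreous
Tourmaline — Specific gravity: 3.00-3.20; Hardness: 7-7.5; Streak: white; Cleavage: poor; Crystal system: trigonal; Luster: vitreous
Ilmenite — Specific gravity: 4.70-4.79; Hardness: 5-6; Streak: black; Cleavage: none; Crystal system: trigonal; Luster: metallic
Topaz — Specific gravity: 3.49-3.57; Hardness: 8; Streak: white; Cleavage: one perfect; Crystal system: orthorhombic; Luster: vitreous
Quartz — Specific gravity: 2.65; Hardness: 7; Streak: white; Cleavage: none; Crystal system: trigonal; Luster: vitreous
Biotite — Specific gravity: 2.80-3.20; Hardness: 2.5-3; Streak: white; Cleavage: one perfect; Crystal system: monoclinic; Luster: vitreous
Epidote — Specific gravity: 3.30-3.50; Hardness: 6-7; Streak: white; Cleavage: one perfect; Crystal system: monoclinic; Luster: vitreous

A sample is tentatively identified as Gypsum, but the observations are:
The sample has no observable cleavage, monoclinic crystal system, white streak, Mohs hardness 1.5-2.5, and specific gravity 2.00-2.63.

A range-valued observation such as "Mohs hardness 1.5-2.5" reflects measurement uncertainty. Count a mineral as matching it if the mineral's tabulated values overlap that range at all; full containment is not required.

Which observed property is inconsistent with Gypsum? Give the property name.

No observable cleavage: Gypsum has cleavage one perfect — outside the reference range.
Monoclinic crystal system: Gypsum has monoclinic system — agrees.
White streak: Gypsum has white streak — agrees.
Mohs hardness 1.5-2.5: Gypsum has hardness 2 — agrees.
Specific gravity 2.00-2.63: Gypsum has SG 2.30-2.33 — agrees.
Everything matches except the cleavage.

cleavage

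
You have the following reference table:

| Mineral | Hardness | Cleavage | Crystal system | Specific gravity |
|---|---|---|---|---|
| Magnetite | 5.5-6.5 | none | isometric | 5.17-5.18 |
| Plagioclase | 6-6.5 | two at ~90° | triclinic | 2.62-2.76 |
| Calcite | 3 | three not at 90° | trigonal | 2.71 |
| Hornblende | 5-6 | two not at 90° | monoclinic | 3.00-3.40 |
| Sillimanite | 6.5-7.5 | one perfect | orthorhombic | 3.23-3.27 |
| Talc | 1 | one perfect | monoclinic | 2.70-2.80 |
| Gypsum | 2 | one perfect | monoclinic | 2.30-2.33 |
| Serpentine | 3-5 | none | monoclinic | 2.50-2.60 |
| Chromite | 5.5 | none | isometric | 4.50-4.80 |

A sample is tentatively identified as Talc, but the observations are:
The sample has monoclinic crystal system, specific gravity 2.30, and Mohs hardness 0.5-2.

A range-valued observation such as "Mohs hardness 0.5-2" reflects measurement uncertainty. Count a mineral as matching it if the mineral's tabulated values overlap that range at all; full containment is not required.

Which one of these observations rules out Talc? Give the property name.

Monoclinic crystal system: Talc has monoclinic system — consistent.
Specific gravity 2.30: Talc has SG 2.70-2.80 — does not match.
Mohs hardness 0.5-2: Talc has hardness 1 — consistent.
The specific gravity is the one property that does not fit.

specific gravity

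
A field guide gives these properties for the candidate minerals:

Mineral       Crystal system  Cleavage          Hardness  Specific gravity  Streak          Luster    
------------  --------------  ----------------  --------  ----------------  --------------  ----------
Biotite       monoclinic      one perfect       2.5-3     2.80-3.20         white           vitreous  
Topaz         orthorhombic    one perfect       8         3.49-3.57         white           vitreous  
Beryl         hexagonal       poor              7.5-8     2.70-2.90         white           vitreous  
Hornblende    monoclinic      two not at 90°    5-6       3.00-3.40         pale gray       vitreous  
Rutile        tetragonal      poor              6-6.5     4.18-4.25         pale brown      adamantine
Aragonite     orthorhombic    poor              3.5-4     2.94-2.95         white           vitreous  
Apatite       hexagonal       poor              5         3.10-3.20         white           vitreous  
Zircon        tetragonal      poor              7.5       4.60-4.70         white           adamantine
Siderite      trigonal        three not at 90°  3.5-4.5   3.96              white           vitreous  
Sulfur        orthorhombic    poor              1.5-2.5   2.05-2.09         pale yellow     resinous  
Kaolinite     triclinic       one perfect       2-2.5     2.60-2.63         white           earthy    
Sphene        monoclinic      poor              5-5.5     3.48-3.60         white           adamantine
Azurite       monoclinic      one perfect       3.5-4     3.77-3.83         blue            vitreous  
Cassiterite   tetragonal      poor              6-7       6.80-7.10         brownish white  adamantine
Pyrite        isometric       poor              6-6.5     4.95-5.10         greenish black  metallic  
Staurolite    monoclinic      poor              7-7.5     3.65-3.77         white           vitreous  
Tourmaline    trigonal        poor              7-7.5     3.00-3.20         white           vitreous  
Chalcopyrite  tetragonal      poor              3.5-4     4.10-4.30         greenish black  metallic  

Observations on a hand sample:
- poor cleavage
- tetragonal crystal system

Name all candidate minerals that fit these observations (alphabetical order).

Cassiterite, Chalcopyrite, Rutile, Zircon

Poor cleavage is inconsistent with Biotite, Topaz, Hornblende, Siderite, Kaolinite, Azurite.
Tetragonal crystal system: narrows the field to Rutile, Zircon, Cassiterite, Chalcopyrite.
The minerals that satisfy all observations are Cassiterite, Chalcopyrite, Rutile, Zircon.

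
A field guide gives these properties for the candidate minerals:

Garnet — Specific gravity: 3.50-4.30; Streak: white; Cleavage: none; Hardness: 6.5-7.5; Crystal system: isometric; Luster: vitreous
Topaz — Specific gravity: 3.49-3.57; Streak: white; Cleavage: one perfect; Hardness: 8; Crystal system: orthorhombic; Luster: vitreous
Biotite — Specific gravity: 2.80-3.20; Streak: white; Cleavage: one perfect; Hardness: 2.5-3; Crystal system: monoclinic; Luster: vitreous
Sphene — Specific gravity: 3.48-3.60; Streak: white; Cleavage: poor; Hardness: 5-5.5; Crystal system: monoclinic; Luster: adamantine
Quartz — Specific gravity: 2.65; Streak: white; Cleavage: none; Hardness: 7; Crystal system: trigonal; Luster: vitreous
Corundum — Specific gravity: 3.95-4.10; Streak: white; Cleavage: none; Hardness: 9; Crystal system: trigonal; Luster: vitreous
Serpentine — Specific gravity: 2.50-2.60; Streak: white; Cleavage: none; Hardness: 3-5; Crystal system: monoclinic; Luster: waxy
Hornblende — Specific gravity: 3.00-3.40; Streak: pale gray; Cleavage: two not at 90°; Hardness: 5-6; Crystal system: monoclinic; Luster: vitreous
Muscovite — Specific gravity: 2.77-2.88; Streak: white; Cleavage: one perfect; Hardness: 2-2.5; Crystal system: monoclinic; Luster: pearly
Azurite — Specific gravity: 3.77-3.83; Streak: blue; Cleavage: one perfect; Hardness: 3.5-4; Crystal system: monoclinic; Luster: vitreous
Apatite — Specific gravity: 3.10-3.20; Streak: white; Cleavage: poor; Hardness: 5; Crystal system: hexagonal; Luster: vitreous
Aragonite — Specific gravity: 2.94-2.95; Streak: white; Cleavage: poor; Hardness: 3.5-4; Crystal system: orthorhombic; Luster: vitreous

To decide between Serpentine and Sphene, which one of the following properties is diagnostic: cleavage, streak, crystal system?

cleavage

Cleavage: Serpentine none, Sphene poor — these differ.
Streak: both white — shared.
Crystal system: both monoclinic — shared.
Of the listed properties, cleavage is the one that separates them.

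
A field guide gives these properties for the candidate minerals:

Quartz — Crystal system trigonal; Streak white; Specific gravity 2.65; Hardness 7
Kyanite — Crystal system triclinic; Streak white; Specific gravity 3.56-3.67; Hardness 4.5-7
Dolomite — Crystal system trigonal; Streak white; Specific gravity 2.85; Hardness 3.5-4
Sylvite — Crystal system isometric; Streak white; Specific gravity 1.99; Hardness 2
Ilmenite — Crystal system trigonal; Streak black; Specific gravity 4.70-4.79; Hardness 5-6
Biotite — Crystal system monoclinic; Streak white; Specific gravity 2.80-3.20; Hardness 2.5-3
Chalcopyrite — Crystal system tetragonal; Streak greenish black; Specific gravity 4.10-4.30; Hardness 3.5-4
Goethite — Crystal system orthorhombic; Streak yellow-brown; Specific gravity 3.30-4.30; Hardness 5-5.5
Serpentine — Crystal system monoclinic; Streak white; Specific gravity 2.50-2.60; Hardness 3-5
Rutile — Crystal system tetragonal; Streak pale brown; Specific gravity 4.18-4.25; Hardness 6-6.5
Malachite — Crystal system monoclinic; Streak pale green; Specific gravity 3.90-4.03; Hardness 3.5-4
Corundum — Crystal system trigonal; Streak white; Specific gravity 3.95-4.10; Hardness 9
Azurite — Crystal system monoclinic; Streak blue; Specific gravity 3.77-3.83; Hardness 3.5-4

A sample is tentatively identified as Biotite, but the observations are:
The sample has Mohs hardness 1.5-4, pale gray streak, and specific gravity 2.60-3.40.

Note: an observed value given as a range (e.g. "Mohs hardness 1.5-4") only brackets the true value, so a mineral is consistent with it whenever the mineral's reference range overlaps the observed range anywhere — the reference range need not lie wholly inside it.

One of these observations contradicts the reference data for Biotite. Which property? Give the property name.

streak

Mohs hardness 1.5-4: Biotite has hardness 2.5-3 — consistent.
Pale gray streak: Biotite has white streak — inconsistent.
Specific gravity 2.60-3.40: Biotite has SG 2.80-3.20 — consistent.
Only the streak is inconsistent.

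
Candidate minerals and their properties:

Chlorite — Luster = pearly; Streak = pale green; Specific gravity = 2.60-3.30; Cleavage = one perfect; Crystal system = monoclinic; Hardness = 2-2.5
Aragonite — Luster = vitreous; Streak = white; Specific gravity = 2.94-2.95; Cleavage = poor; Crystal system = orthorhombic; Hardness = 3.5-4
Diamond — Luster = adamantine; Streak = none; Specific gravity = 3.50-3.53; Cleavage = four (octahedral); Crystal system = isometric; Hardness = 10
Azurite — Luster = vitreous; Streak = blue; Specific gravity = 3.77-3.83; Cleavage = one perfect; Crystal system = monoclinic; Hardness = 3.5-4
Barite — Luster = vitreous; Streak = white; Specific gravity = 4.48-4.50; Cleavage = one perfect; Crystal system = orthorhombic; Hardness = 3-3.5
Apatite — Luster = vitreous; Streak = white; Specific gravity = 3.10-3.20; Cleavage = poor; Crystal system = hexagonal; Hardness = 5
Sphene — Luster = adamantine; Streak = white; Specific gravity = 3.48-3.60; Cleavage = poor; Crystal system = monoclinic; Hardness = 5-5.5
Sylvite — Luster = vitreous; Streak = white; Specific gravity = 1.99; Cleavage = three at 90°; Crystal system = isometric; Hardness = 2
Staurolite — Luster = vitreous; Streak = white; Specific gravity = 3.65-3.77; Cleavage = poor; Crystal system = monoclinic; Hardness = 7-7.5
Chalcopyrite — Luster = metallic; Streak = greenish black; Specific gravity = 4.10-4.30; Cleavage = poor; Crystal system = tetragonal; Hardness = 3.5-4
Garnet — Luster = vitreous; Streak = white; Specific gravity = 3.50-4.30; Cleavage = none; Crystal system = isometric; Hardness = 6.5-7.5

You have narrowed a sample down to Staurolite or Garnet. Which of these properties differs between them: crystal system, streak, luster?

crystal system

Crystal system: Staurolite monoclinic, Garnet isometric — distinct.
Streak: both white — same for both.
Luster: both vitreous — same for both.
Only crystal system differs between Staurolite and Garnet among the listed tests.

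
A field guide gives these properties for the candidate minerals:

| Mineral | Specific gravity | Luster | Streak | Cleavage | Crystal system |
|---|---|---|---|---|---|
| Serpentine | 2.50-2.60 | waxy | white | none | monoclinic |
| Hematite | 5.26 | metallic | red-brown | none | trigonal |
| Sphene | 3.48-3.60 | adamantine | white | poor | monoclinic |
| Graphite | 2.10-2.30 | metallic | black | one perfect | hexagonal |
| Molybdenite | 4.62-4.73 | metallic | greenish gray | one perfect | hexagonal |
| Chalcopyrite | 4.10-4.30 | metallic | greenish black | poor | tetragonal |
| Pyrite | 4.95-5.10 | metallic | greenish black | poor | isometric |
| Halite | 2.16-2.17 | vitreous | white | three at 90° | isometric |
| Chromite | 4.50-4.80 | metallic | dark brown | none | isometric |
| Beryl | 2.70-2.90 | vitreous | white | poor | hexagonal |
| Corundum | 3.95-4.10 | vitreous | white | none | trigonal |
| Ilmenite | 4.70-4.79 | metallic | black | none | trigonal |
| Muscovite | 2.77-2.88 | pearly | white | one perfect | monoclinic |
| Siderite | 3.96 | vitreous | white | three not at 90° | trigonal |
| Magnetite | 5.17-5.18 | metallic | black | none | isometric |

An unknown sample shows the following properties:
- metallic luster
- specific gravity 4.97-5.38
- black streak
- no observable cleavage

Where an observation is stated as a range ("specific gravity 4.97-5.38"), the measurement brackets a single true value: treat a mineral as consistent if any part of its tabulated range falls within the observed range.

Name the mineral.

Metallic luster: only Hematite, Graphite, Molybdenite, Chalcopyrite, Pyrite, Chromite, Ilmenite, Magnetite remain.
Specific gravity 4.97-5.38: Hematite, Pyrite, Magnetite remain.
Black streak: only Magnetite remains.
No observable cleavage: all remaining candidates fit.
Only Magnetite satisfies all observations.

Magnetite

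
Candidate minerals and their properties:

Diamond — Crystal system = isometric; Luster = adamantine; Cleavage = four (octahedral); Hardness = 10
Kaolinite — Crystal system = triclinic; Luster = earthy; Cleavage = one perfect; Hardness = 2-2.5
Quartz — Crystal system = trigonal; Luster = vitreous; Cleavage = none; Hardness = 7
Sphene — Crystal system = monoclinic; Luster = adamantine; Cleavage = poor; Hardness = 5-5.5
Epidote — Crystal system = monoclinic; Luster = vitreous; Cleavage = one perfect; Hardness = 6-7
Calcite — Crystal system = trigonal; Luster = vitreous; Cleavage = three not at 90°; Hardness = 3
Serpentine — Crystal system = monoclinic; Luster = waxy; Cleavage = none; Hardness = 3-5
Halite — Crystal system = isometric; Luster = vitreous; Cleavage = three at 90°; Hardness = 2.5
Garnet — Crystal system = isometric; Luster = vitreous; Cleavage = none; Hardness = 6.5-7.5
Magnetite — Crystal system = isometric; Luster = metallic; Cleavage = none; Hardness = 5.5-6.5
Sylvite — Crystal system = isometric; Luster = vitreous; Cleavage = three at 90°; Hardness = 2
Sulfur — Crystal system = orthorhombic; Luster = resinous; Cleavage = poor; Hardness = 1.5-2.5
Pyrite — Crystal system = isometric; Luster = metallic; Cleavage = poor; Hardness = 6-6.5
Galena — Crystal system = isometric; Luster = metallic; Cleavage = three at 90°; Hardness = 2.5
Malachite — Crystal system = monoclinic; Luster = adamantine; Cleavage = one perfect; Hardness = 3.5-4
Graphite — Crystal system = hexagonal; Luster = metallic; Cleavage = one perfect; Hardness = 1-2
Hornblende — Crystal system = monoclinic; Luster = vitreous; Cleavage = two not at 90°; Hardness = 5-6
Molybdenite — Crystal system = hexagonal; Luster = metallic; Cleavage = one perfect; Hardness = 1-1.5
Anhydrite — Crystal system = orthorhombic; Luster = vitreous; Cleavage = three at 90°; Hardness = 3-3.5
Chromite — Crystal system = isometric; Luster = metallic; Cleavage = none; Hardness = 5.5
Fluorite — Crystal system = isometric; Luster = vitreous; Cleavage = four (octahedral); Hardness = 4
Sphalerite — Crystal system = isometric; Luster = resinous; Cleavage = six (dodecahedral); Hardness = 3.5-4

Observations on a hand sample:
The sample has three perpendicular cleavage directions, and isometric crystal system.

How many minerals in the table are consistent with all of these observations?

3

Three perpendicular cleavage directions: leaves Halite, Sylvite, Galena, Anhydrite.
Isometric crystal system eliminates Anhydrite.
Consistent with every observation: Galena, Halite, Sylvite.
That is 3 minerals.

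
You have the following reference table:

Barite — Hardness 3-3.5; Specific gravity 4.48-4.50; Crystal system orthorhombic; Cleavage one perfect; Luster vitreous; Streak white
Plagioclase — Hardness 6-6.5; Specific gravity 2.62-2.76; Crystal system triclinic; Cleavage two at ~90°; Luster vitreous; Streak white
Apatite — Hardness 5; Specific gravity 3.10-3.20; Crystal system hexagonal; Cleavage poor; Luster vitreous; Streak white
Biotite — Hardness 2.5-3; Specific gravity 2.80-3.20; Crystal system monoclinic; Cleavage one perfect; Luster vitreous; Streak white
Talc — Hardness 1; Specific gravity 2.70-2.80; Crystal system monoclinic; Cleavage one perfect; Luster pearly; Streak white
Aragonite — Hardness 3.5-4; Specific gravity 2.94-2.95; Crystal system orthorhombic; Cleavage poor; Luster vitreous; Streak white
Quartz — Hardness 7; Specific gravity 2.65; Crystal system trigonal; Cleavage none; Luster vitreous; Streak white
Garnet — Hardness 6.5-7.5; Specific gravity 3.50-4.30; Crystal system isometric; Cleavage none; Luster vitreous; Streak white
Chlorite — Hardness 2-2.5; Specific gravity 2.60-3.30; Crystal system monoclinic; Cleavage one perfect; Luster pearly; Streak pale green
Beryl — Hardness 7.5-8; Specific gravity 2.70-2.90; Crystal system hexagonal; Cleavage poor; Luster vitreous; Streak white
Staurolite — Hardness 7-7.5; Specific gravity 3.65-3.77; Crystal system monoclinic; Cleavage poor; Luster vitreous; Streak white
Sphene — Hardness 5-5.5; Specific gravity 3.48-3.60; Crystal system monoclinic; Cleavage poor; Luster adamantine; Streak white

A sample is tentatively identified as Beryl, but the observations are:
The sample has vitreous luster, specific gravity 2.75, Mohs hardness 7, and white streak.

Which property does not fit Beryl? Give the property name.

Vitreous luster: Beryl has vitreous luster — matches.
Specific gravity 2.75: Beryl has SG 2.70-2.90 — matches.
Mohs hardness 7: Beryl has hardness 7.5-8 — does not match.
White streak: Beryl has white streak — matches.
Everything matches except the hardness.

hardness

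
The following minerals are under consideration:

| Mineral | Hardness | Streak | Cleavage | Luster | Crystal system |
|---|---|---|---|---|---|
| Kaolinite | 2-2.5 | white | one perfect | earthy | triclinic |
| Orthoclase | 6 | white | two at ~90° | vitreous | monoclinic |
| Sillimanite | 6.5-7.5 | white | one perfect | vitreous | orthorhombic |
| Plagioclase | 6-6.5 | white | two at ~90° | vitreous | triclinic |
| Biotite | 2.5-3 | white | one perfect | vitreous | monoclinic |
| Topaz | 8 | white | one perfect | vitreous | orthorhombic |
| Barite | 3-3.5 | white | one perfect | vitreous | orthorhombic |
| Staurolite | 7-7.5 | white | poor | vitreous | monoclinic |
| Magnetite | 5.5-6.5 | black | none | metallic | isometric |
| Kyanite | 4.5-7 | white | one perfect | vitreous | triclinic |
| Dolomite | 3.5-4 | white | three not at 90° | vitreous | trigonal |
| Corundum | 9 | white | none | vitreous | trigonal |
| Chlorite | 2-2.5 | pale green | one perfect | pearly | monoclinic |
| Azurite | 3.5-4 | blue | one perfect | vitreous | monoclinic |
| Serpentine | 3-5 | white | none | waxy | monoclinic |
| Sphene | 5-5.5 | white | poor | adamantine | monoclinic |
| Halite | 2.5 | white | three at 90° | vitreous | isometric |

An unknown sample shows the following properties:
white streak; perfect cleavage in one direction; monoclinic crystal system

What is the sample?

Biotite

White streak is inconsistent with Magnetite, Chlorite, Azurite.
Perfect cleavage in one direction: narrows the field to Kaolinite, Sillimanite, Biotite, Topaz, Barite, Kyanite.
Monoclinic crystal system: Biotite remains.
The only mineral consistent with every observation is Biotite.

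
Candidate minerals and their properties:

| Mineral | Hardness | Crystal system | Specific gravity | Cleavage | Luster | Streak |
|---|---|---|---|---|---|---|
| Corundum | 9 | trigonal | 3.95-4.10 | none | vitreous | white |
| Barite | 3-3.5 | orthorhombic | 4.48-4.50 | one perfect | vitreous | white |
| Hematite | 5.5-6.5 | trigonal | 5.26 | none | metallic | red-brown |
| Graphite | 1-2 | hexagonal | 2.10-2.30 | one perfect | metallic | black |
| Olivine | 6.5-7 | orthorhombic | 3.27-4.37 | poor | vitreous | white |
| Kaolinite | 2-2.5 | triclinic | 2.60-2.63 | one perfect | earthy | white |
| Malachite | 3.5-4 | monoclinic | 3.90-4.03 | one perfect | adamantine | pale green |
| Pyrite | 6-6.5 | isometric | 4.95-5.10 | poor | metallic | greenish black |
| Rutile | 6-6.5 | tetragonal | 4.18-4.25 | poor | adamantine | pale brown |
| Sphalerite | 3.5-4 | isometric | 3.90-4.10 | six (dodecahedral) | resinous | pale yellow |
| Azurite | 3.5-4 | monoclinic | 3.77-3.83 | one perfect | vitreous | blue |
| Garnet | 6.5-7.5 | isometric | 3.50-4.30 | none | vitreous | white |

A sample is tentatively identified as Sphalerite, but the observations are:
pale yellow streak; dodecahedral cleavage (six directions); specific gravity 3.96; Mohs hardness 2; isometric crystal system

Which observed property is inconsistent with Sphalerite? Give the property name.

Pale yellow streak: Sphalerite has pale yellow streak — matches.
Dodecahedral cleavage (six directions): Sphalerite has cleavage six (dodecahedral) — matches.
Specific gravity 3.96: Sphalerite has SG 3.90-4.10 — matches.
Mohs hardness 2: Sphalerite has hardness 3.5-4 — outside the reference range.
Isometric crystal system: Sphalerite has isometric system — matches.
The hardness is the one property that does not fit.

hardness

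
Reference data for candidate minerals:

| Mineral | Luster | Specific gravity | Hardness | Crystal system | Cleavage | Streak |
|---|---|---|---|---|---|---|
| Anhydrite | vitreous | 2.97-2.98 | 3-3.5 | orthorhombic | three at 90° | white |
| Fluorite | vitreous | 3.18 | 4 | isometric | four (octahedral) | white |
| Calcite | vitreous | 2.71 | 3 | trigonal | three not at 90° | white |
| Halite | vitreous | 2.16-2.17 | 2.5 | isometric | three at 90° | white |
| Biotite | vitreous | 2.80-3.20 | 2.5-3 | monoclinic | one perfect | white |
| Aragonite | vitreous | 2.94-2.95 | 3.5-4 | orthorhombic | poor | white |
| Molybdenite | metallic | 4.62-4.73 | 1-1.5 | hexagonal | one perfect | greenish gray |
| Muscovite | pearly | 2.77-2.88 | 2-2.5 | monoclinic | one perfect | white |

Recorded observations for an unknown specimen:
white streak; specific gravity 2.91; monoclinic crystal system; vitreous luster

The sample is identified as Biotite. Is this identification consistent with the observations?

Yes

White streak — agrees with Biotite (white streak).
Specific gravity 2.91 — agrees with Biotite (SG 2.80-3.20).
Monoclinic crystal system — agrees with Biotite (monoclinic system).
Vitreous luster — agrees with Biotite (vitreous luster).
Every observed property is compatible with the reference values for Biotite.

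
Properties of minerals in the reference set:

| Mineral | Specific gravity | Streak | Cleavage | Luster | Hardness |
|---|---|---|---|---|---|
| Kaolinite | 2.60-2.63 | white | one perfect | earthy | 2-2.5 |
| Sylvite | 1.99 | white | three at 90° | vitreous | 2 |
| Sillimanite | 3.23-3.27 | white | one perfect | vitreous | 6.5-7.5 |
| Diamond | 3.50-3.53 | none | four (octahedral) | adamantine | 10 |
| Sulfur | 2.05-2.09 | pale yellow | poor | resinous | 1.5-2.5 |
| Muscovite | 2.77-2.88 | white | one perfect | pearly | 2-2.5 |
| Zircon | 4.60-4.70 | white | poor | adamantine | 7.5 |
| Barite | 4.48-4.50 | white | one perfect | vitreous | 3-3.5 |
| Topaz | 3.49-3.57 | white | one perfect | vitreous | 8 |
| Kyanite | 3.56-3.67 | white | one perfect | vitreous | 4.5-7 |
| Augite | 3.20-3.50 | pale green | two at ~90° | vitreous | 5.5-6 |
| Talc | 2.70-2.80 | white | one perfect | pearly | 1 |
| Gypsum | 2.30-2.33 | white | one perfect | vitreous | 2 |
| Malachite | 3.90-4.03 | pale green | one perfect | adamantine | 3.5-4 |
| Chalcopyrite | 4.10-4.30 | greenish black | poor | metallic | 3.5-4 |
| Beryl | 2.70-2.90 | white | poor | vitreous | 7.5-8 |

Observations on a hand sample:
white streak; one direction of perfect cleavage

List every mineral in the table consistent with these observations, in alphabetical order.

White streak is inconsistent with Diamond, Sulfur, Augite, Malachite, Chalcopyrite.
One direction of perfect cleavage eliminates Sylvite, Zircon, Beryl.
The minerals that satisfy all observations are Barite, Gypsum, Kaolinite, Kyanite, Muscovite, Sillimanite, Talc, Topaz.

Barite, Gypsum, Kaolinite, Kyanite, Muscovite, Sillimanite, Talc, Topaz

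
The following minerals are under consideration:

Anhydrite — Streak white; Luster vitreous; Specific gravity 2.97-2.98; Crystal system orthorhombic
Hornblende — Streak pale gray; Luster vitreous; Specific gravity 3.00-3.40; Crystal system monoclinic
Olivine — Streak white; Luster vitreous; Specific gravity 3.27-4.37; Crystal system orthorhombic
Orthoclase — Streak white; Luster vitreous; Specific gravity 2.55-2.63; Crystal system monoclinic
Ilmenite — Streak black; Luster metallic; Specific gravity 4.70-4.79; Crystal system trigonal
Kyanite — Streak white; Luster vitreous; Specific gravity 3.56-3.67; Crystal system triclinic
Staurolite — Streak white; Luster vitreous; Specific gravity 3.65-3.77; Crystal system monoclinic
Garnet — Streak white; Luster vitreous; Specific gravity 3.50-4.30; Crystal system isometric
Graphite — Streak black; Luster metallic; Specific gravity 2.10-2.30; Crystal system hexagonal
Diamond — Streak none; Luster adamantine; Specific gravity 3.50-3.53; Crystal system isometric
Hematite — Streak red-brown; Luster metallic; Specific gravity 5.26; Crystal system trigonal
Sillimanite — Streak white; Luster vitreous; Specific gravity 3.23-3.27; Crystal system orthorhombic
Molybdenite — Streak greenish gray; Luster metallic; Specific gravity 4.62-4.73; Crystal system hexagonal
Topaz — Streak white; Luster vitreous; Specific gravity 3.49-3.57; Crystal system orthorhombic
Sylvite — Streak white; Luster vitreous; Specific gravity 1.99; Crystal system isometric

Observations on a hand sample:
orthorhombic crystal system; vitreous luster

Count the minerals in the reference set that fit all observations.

4

Orthorhombic crystal system: narrows the field to Anhydrite, Olivine, Sillimanite, Topaz.
Vitreous luster: no further eliminations.
The minerals that satisfy all observations are Anhydrite, Olivine, Sillimanite, Topaz.
That is 4 minerals.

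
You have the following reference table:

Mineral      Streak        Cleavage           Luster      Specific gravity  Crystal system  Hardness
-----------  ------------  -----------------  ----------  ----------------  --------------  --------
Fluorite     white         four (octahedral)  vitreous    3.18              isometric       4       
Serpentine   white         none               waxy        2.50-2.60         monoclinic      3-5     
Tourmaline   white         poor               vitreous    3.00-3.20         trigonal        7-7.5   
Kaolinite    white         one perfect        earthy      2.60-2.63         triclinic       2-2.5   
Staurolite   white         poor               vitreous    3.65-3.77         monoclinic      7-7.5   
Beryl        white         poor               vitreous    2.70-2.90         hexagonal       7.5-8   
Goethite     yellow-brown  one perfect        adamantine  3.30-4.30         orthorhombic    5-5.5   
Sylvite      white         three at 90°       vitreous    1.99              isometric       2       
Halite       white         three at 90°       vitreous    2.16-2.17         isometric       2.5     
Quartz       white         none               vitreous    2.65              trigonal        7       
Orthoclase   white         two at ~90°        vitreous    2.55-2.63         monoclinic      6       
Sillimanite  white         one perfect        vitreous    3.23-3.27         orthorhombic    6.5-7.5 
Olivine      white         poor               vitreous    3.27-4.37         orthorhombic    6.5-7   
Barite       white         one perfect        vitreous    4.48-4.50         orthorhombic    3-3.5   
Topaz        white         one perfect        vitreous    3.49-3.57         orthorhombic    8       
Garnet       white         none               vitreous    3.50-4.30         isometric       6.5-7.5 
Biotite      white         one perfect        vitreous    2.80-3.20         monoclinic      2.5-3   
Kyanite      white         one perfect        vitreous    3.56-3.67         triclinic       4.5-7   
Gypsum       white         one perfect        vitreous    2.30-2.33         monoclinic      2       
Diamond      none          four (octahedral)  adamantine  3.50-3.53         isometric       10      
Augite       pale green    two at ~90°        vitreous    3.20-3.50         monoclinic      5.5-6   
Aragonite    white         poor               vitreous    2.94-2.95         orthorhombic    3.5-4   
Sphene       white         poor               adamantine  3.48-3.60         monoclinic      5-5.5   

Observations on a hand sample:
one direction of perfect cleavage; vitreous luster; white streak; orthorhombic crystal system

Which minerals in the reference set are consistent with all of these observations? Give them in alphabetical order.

Barite, Sillimanite, Topaz

One direction of perfect cleavage — leaves Kaolinite, Goethite, Sillimanite, Barite, Topaz, Biotite, Kyanite, Gypsum.
Vitreous luster excludes Kaolinite, Goethite.
White streak — every remaining candidate is consistent.
Orthorhombic crystal system is inconsistent with Biotite, Kyanite, Gypsum.
Remaining candidates: Barite, Sillimanite, Topaz.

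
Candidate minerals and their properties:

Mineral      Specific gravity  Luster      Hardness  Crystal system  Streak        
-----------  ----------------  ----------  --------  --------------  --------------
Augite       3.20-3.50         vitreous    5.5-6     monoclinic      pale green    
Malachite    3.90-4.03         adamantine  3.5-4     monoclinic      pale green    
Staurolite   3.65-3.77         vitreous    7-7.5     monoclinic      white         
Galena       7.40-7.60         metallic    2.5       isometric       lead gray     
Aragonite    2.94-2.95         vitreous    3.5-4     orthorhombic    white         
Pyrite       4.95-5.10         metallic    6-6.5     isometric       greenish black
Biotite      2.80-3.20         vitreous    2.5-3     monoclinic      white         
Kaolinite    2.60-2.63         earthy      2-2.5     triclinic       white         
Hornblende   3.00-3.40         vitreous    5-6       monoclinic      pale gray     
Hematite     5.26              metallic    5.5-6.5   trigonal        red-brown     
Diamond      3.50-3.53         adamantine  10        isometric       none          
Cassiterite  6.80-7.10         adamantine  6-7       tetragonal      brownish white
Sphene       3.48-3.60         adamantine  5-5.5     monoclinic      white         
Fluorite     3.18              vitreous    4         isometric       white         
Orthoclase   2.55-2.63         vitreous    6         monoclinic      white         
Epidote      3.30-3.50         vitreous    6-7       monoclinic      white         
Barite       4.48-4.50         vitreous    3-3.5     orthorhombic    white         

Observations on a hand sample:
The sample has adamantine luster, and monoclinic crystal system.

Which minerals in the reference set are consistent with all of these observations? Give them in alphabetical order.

Adamantine luster — leaves Malachite, Diamond, Cassiterite, Sphene.
Monoclinic crystal system is inconsistent with Diamond, Cassiterite.
The minerals that satisfy all observations are Malachite, Sphene.

Malachite, Sphene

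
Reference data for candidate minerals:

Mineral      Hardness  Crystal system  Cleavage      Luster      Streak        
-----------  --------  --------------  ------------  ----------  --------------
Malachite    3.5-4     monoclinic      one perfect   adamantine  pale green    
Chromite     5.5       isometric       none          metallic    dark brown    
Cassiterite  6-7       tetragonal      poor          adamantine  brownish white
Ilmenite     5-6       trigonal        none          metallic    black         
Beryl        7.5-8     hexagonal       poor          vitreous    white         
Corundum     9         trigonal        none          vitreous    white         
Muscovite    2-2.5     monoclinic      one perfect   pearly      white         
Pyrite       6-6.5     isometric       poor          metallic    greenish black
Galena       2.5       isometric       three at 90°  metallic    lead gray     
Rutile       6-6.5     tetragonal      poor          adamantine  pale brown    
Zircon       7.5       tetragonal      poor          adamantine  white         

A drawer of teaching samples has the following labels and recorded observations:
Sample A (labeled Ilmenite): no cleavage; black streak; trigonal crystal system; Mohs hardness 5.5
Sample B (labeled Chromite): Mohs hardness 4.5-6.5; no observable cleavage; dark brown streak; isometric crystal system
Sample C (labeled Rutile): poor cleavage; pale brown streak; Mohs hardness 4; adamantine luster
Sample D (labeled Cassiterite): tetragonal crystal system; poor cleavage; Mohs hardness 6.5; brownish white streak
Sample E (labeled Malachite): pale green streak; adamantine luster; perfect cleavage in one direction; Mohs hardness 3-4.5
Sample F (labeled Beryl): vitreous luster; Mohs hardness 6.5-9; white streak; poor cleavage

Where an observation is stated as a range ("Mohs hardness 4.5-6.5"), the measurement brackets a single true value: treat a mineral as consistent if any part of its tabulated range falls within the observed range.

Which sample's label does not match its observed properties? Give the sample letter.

Sample A: nothing contradicts Ilmenite.
Sample B: nothing contradicts Chromite.
Sample C: Mohs hardness 4 is outside the reference for Rutile (hardness 6-6.5) — mislabeled.
Sample D: nothing contradicts Cassiterite.
Sample E: nothing contradicts Malachite.
Sample F: nothing contradicts Beryl.
Sample C is the mislabeled one.

C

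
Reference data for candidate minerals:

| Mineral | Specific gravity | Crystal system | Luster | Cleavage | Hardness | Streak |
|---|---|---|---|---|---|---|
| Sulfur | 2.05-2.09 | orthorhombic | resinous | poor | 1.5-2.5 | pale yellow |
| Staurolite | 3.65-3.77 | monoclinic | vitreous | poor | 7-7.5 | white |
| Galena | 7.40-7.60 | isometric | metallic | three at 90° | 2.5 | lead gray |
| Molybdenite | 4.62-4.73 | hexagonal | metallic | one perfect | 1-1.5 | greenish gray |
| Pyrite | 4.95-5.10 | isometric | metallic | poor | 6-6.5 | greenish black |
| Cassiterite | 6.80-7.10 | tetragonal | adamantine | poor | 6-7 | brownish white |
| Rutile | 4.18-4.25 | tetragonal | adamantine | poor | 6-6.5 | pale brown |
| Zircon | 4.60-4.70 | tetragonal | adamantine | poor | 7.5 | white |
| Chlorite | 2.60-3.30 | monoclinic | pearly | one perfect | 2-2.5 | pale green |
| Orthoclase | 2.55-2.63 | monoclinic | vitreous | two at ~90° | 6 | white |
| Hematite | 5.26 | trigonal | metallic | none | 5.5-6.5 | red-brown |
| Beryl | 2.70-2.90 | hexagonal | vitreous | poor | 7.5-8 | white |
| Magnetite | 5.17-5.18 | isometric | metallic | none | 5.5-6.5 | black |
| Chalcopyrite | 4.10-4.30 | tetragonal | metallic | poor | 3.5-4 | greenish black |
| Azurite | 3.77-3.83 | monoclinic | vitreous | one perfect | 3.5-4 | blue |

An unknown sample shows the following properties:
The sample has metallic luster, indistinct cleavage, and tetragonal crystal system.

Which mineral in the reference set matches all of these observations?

Metallic luster — only Galena, Molybdenite, Pyrite, Hematite, Magnetite, Chalcopyrite remain.
Indistinct cleavage — only Pyrite, Chalcopyrite remain.
Tetragonal crystal system rules out Pyrite.
Chalcopyrite is the sole remaining match.

Chalcopyrite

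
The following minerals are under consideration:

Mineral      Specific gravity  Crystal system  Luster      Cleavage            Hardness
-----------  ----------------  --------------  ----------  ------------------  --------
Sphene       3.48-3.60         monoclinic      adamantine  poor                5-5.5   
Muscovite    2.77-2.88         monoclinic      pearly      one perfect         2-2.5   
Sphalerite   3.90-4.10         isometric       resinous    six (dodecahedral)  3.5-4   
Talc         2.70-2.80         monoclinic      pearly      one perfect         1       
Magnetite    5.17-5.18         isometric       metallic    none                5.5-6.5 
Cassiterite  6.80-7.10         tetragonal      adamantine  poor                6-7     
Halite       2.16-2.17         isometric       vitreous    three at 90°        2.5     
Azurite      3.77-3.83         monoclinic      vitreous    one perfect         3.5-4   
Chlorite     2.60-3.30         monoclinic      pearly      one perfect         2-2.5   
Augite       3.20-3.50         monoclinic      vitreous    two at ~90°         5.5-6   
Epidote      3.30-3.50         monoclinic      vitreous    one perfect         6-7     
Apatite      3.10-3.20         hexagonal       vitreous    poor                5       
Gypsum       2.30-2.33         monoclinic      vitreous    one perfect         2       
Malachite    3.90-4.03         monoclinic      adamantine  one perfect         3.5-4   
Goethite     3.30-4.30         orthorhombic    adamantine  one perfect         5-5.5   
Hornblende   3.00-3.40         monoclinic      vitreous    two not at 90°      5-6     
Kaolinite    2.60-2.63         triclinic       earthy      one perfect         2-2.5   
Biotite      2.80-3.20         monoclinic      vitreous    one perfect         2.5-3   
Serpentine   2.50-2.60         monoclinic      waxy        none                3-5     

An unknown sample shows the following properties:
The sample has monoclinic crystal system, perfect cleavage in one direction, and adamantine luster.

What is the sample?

Malachite

Monoclinic crystal system: only Sphene, Muscovite, Talc, Azurite, Chlorite, Augite, Epidote, Gypsum, Malachite, Hornblende, Biotite, Serpentine remain.
Perfect cleavage in one direction is inconsistent with Sphene, Augite, Hornblende, Serpentine.
Adamantine luster: Malachite remains.
The only mineral consistent with every observation is Malachite.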